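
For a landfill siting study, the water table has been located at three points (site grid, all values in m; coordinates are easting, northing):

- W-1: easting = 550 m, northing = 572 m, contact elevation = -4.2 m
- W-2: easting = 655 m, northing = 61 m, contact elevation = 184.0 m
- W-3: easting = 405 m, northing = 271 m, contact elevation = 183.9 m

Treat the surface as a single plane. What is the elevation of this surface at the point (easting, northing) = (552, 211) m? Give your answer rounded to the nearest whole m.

156 m

Let the plane be z = a·easting + b·northing + c.
W-2−W-1: 105a − 511b = 188.2;  W-3−W-1: −145a − 301b = 188.1.
Solving gives a = −0.37342, b = −0.44503.
Then c = -4.2 − a·550 − b·572 = 455.74.
At (552, 211): z = −206.1 − 93.9 + 455.74 = 155.7 m.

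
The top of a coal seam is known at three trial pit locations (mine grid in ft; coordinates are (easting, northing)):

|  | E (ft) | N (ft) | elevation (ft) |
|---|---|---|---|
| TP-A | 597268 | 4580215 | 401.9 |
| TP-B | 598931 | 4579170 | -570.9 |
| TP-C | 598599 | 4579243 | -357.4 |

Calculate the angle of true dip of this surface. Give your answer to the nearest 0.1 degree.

34.6°

Let the plane be z = a·E + b·N + c.
TP-B−TP-A: 1663a − 1045b = −972.8;  TP-C−TP-A: 1331a − 972b = −759.3.
Solving gives a = −0.67435, b = −0.14224.
Gradient magnitude |∇z| = √(a² + b²) = √(0.45475 + 0.02023) = 0.68919.
True dip = arctan(0.68919) = 34.6°, dipping toward ENE (azimuth ≈ 078°).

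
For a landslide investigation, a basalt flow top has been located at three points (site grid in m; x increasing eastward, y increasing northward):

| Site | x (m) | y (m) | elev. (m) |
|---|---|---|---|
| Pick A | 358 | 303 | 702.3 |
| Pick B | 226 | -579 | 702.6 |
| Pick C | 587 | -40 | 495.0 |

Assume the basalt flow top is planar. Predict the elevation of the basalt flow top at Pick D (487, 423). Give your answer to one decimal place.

620.1 m

Two edge vectors: Pick A→Pick B = (-132, -882, 0.3), Pick A→Pick C = (229, -343, -207.3).
Normal n = (Pick A→Pick B) × (Pick A→Pick C) = (182941.5, -27294.9, 247254).
So ∂z/∂x = −n_x/n_z = −0.73989 and ∂z/∂y = −n_y/n_z = 0.11039.
Intercept c from Pick A: 702.3 + 264.88 − 33.45 = 933.73.
At (487, 423): z = −360.3 + 46.7 + 933.73 = 620.1 m.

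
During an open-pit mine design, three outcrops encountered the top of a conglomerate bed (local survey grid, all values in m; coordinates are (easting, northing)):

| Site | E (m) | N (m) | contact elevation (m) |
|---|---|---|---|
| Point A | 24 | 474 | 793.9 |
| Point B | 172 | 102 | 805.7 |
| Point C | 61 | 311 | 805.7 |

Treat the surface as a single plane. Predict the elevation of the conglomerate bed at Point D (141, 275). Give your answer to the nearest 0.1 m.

791.2 m

Two edge vectors: Point A→Point B = (148, -372, 11.8), Point A→Point C = (37, -163, 11.8).
Normal n = (Point A→Point B) × (Point A→Point C) = (-2466.2, -1309.8, -10360).
So ∂z/∂E = −n_x/n_z = −0.23805 and ∂z/∂N = −n_y/n_z = −0.12643.
Intercept c from Point A: 793.9 + 5.71 + 59.93 = 859.54.
At (141, 275): z = −33.6 − 34.8 + 859.54 = 791.2 m.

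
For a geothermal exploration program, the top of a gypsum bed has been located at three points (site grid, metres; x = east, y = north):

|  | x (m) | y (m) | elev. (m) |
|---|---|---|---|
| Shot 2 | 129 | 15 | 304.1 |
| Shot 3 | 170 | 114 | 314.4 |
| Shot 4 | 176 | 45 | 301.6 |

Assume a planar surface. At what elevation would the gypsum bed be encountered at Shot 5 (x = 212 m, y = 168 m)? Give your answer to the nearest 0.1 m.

Let the plane be z = a·x + b·y + c.
Shot 3−Shot 2: 41a + 99b = 10.3;  Shot 4−Shot 2: 47a + 30b = −2.5.
Solving gives a = −0.16258, b = 0.17137.
Then c = 304.1 − a·129 − b·15 = 322.50.
At (212, 168): z = −34.5 + 28.8 + 322.50 = 316.8 m.

316.8 m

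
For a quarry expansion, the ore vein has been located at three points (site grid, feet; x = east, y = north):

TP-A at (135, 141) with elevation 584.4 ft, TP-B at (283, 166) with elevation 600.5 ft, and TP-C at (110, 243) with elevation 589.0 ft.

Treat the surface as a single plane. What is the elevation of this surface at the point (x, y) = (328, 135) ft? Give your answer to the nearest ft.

Two edge vectors: TP-A→TP-B = (148, 25, 16.1), TP-A→TP-C = (-25, 102, 4.6).
Normal n = (TP-A→TP-B) × (TP-A→TP-C) = (-1527.2, -1083.3, 15721).
So ∂z/∂x = −n_x/n_z = 0.09714 and ∂z/∂y = −n_y/n_z = 0.06891.
Intercept c from TP-A: 584.4 − 13.11 − 9.72 = 561.57.
At (328, 135): z = 31.9 + 9.3 + 561.57 = 602.7 ft.

603 ft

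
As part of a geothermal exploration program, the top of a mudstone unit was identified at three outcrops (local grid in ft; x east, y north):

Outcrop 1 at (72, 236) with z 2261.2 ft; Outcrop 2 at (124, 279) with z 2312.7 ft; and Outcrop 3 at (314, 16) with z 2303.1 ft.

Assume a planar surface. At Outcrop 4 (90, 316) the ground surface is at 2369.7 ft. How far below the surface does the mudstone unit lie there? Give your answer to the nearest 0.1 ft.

Two edge vectors: Outcrop 1→Outcrop 2 = (52, 43, 51.5), Outcrop 1→Outcrop 3 = (242, -220, 41.9).
Normal n = (Outcrop 1→Outcrop 2) × (Outcrop 1→Outcrop 3) = (13131.7, 10284.2, -21846).
So ∂z/∂x = −n_x/n_z = 0.60110 and ∂z/∂y = −n_y/n_z = 0.47076.
Intercept c from Outcrop 1: 2261.2 − 43.28 − 111.10 = 2106.82.
At (90, 316): z_contact = 54.10 + 148.76 + 2106.82 = 2309.68 ft.
Depth below ground = 2369.7 − 2309.68 = 60.0 ft.

60.0 ft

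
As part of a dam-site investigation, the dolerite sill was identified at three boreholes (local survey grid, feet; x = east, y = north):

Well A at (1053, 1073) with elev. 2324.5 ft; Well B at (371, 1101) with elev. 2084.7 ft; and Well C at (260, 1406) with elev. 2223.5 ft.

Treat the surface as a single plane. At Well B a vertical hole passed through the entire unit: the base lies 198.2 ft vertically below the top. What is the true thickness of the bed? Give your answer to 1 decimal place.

162.3 ft

Two edge vectors: Well A→Well B = (-682, 28, -239.8), Well A→Well C = (-793, 333, -101).
Normal n = (Well A→Well B) × (Well A→Well C) = (77025.4, 121279.4, -204902).
So ∂z/∂x = −n_x/n_z = 0.37591 and ∂z/∂y = −n_y/n_z = 0.59189.
|∇z| = √(a²+b²) = 0.70117, so dip δ = arctan(0.70117) = 35.04°.
True thickness = vertical thickness × cos δ = 198.2 × cos 35.04° = 162.3 ft.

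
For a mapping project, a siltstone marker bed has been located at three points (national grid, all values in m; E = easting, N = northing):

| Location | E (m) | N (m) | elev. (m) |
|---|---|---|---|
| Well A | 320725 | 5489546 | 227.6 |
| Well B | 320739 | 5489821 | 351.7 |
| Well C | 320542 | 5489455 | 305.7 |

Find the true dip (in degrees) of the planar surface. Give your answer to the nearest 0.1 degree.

Let the plane be z = a·E + b·N + c.
Well B−Well A: 14a + 275b = 124.1;  Well C−Well A: −183a − 91b = 78.1.
Solving gives a = −0.66809, b = 0.48528.
Gradient magnitude |∇z| = √(a² + b²) = √(0.44635 + 0.23550) = 0.82574.
True dip = arctan(0.82574) = 39.5°, dipping toward SE (azimuth ≈ 126°).

39.5°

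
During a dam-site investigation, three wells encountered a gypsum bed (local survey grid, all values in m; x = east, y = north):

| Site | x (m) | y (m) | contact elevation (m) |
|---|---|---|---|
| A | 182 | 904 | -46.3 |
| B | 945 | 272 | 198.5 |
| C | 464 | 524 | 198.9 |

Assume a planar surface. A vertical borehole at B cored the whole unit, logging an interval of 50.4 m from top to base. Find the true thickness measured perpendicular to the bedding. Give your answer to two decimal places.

32.37 m

Let the plane be z = a·x + b·y + c.
B−A: 763a − 632b = 244.8;  C−A: 282a − 380b = 245.2.
Solving gives a = −0.55446, b = −1.05673.
|∇z| = √(a²+b²) = 1.19336, so dip δ = arctan(1.19336) = 50.04°.
True thickness = vertical thickness × cos δ = 50.4 × cos 50.04° = 32.37 m.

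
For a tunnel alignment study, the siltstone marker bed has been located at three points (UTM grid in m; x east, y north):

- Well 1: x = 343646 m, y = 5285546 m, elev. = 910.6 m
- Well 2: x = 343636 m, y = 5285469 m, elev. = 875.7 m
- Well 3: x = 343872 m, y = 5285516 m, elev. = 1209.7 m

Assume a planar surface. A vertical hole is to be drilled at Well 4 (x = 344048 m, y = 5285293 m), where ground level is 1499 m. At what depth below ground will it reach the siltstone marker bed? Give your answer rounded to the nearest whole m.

Let the plane be z = a·x + b·y + c.
Well 2−Well 1: −10a − 77b = −34.9;  Well 3−Well 1: 226a − 30b = 299.1.
Solving gives a = 1.36016834, b = 0.27660151.
Then c = 910.6 − a·343646 − b·5285546 = −1928495.84.
At (344048, 5285293): z_contact = 467963.2 + 1461920.0 − 1928495.84 = 1387.4 m.
Depth below ground = 1499 − 1387.4 = 112 m.

112 m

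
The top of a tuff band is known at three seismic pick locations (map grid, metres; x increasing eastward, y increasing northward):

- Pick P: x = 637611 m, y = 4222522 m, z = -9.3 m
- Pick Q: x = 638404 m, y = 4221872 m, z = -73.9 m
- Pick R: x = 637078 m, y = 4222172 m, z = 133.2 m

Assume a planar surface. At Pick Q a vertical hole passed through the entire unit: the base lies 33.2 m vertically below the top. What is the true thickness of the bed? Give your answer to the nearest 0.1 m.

Two edge vectors: Pick P→Pick Q = (793, -650, -64.6), Pick P→Pick R = (-533, -350, 142.5).
Normal n = (Pick P→Pick Q) × (Pick P→Pick R) = (-115235, -78570.7, -624000).
So ∂z/∂x = −n_x/n_z = −0.18467 and ∂z/∂y = −n_y/n_z = −0.12591.
|∇z| = √(a²+b²) = 0.22351, so dip δ = arctan(0.22351) = 12.60°.
True thickness = vertical thickness × cos δ = 33.2 × cos 12.60° = 32.4 m.

32.4 m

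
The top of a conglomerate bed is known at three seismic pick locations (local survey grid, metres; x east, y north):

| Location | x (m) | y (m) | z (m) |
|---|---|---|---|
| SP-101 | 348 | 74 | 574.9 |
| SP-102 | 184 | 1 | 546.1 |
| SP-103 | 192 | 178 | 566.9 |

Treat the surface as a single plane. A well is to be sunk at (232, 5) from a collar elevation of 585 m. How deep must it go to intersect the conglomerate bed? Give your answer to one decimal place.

32.4 m

Let the plane be z = a·x + b·y + c.
SP-102−SP-101: −164a − 73b = −28.8;  SP-103−SP-101: −156a + 104b = −8.
Solving gives a = 0.12583, b = 0.11183.
Then c = 574.9 − a·348 − b·74 = 522.83.
At (232, 5): z_contact = 29.19 + 0.56 + 522.83 = 552.59 m.
Depth below ground = 585 − 552.59 = 32.4 m.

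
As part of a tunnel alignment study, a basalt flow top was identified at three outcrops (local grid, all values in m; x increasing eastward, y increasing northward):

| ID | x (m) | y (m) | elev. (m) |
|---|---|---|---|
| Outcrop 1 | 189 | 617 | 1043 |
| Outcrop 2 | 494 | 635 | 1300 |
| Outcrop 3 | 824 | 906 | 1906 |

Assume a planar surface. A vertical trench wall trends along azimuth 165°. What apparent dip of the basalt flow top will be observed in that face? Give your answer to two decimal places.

Two edge vectors: Outcrop 1→Outcrop 2 = (305, 18, 257), Outcrop 1→Outcrop 3 = (635, 289, 863).
Normal n = (Outcrop 1→Outcrop 2) × (Outcrop 1→Outcrop 3) = (-58739, -100020, 76715).
So ∂z/∂x = −n_x/n_z = 0.76568 and ∂z/∂y = −n_y/n_z = 1.30379.
Unit vector along 165° is (sin 165°, cos 165°) = (0.2588, -0.9659).
Slope in that direction = a·(0.2588) + b·(-0.9659) = −1.06119.
Apparent dip = arctan|1.06119| = 46.70° (true dip is 56.5°, so apparent ≤ true as expected).

46.70°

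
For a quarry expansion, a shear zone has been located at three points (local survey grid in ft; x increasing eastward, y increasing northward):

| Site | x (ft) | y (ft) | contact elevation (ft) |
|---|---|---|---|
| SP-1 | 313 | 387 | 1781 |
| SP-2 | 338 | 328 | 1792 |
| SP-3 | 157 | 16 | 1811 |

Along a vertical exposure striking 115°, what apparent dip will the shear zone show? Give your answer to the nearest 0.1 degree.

Two edge vectors: SP-1→SP-2 = (25, -59, 11), SP-1→SP-3 = (-156, -371, 30).
Normal n = (SP-1→SP-2) × (SP-1→SP-3) = (2311, -2466, -18479).
So ∂z/∂x = −n_x/n_z = 0.12506 and ∂z/∂y = −n_y/n_z = −0.13345.
Unit vector along 115° is (sin 115°, cos 115°) = (0.9063, -0.4226).
Slope in that direction = a·(0.9063) + b·(-0.4226) = 0.16974.
Apparent dip = arctan|0.16974| = 9.6° (true dip is 10.4°, so apparent ≤ true as expected).

9.6°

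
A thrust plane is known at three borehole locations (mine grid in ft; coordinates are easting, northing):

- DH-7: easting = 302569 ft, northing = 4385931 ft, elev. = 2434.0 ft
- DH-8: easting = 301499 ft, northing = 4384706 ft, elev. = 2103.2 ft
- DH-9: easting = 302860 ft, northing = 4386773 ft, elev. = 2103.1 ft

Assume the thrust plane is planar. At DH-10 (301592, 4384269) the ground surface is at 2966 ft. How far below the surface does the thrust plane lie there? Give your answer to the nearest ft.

385 ft

Two edge vectors: DH-7→DH-8 = (-1070, -1225, -330.8), DH-7→DH-9 = (291, 842, -330.9).
Normal n = (DH-7→DH-8) × (DH-7→DH-9) = (683886.1, -450325.8, -544465).
So ∂z/∂easting = −n_x/n_z = 1.25606990 and ∂z/∂northing = −n_y/n_z = −0.82709779.
Intercept c from DH-7: 2434 − 380047.81 + 3627593.85 = 3249980.04.
At (301592, 4384269): z_contact = 378820.6 − 3626219.2 + 3249980.04 = 2581.5 ft.
Depth below ground = 2966 − 2581.5 = 385 ft.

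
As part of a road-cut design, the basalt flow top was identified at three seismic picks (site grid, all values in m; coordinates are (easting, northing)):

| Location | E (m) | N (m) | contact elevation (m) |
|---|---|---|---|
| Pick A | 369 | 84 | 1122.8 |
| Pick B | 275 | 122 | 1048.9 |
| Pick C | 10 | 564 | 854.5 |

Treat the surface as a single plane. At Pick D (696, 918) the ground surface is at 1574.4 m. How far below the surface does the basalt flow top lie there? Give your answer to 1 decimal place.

154.3 m

Let the plane be z = a·E + b·N + c.
Pick B−Pick A: −94a + 38b = −73.9;  Pick C−Pick A: −359a + 480b = −268.3.
Solving gives a = 0.80299, b = 0.04161.
Then c = 1122.8 − a·369 − b·84 = 823.00.
At (696, 918): z_contact = 558.88 + 38.20 + 823.00 = 1420.08 m.
Depth below ground = 1574.4 − 1420.08 = 154.3 m.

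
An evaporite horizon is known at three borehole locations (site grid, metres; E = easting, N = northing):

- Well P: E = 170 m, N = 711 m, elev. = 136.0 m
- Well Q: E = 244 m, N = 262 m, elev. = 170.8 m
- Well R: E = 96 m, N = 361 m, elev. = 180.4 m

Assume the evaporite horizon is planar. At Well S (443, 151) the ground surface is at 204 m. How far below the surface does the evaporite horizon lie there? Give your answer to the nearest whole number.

48 m

Two edge vectors: Well P→Well Q = (74, -449, 34.8), Well P→Well R = (-74, -350, 44.4).
Normal n = (Well P→Well Q) × (Well P→Well R) = (-7755.6, -5860.8, -59126).
So ∂z/∂E = −n_x/n_z = −0.13117 and ∂z/∂N = −n_y/n_z = −0.09912.
Intercept c from Well P: 136 + 22.30 + 70.48 = 228.78.
At (443, 151): z_contact = −58.1 − 15.0 + 228.78 = 155.7 m.
Depth below ground = 204 − 155.7 = 48 m.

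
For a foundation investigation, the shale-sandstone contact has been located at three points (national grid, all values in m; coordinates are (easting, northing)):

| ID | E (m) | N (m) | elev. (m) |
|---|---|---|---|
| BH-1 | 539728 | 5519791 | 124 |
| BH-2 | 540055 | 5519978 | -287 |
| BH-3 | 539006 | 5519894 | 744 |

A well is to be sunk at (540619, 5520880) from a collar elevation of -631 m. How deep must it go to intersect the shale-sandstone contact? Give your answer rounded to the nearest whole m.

Let the plane be z = a·E + b·N + c.
BH-2−BH-1: 327a + 187b = −411;  BH-3−BH-1: −722a + 103b = 620.
Solving gives a = −0.93821986, b = −0.55723050.
Then c = 124 − a·539728 − b·5519791 = 3582303.46.
At (540619, 5520880): z_contact = −507219.5 − 3076402.7 + 3582303.46 = -1318.8 m.
Depth below ground = -631 − (-1318.8) = 688 m.

688 m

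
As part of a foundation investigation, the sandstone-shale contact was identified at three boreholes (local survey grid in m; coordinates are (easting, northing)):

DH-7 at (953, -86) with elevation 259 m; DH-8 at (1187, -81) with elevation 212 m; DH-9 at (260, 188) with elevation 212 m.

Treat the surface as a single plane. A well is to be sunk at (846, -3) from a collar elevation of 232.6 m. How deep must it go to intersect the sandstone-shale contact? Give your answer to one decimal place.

Let the plane be z = a·E + b·N + c.
DH-8−DH-7: 234a + 5b = −47;  DH-9−DH-7: −693a + 274b = −47.
Solving gives a = −0.187079, b = −0.644693.
Then c = 259 − a·953 − b·-86 = 381.84.
At (846, -3): z_contact = −158.27 + 1.93 + 381.84 = 225.51 m.
Depth below ground = 232.6 − 225.51 = 7.1 m.

7.1 m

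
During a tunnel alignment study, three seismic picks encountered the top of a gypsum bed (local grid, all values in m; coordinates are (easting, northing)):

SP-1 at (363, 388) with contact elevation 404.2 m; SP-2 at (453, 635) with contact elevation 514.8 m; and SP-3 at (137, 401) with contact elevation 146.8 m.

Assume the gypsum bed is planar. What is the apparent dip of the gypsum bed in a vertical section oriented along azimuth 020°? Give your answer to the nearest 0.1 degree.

22.8°

Two edge vectors: SP-1→SP-2 = (90, 247, 110.6), SP-1→SP-3 = (-226, 13, -257.4).
Normal n = (SP-1→SP-2) × (SP-1→SP-3) = (-65015.6, -1829.6, 56992).
So ∂z/∂E = −n_x/n_z = 1.14078 and ∂z/∂N = −n_y/n_z = 0.03210.
Unit vector along 020° is (sin 20°, cos 20°) = (0.3420, 0.9397).
Slope in that direction = a·(0.3420) + b·(0.9397) = 0.42034.
Apparent dip = arctan|0.42034| = 22.8° (true dip is 48.8°, so apparent ≤ true as expected).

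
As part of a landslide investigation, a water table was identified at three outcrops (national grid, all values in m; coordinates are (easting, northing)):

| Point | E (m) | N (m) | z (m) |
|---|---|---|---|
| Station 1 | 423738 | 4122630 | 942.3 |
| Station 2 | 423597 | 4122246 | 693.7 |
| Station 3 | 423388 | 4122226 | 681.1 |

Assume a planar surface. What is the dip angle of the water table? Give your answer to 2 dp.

32.94°

Two edge vectors: Station 1→Station 2 = (-141, -384, -248.6), Station 1→Station 3 = (-350, -404, -261.2).
Normal n = (Station 1→Station 2) × (Station 1→Station 3) = (-133.6, 50180.8, -77436).
So ∂z/∂E = −n_x/n_z = −0.00173 and ∂z/∂N = −n_y/n_z = 0.64803.
Gradient magnitude |∇z| = √(a² + b²) = √(0.00000 + 0.41994) = 0.64803.
True dip = arctan(0.64803) = 32.94°, dipping toward S (azimuth ≈ 180°).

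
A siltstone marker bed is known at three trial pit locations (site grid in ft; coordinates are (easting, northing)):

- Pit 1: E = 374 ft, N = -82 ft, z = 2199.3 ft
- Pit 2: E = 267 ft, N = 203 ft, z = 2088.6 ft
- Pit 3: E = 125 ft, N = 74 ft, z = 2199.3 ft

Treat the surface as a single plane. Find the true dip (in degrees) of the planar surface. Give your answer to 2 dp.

30.94°

Let the plane be z = a·E + b·N + c.
Pit 2−Pit 1: −107a + 285b = −110.7;  Pit 3−Pit 1: −249a + 156b = 0.
Solving gives a = −0.31819, b = −0.50788.
Gradient magnitude |∇z| = √(a² + b²) = √(0.10125 + 0.25794) = 0.59932.
True dip = arctan(0.59932) = 30.94°, dipping toward NNE (azimuth ≈ 032°).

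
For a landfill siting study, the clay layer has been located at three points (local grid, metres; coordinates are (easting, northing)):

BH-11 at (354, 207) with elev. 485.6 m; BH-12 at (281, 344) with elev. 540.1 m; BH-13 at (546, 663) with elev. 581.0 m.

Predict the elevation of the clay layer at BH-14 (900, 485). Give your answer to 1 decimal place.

459.0 m

Let the plane be z = a·E + b·N + c.
BH-12−BH-11: −73a + 137b = 54.5;  BH-13−BH-11: 192a + 456b = 95.4.
Solving gives a = −0.19771, b = 0.29246.
Then c = 485.6 − a·354 − b·207 = 495.05.
At (900, 485): z = −177.9 + 141.8 + 495.05 = 459.0 m.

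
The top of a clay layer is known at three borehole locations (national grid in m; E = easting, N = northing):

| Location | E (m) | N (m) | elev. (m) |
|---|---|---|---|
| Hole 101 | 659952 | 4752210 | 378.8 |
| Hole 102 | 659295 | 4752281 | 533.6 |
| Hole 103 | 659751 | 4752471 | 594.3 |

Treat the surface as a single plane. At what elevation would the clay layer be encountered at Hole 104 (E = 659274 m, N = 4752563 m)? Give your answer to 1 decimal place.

Let the plane be z = a·E + b·N + c.
Hole 102−Hole 101: −657a + 71b = 154.8;  Hole 103−Hole 101: −201a + 261b = 215.5.
Solving gives a = −0.159677748, b = 0.702700279.
Then c = 378.8 − a·659952 − b·4752210 = −3233620.84.
At (659274, 4752563): z = −105271.4 + 3339627.3 − 3233620.84 = 735.1 m.

735.1 m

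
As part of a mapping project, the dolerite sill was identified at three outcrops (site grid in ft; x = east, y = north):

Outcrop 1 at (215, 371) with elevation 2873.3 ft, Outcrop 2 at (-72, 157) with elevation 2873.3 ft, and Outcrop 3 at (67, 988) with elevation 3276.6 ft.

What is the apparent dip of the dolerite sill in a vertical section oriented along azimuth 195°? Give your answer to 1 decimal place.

Two edge vectors: Outcrop 1→Outcrop 2 = (-287, -214, 0), Outcrop 1→Outcrop 3 = (-148, 617, 403.3).
Normal n = (Outcrop 1→Outcrop 2) × (Outcrop 1→Outcrop 3) = (-86306.2, 115747.1, -208751).
So ∂z/∂x = −n_x/n_z = −0.41344 and ∂z/∂y = −n_y/n_z = 0.55447.
Unit vector along 195° is (sin 195°, cos 195°) = (-0.2588, -0.9659).
Slope in that direction = a·(-0.2588) + b·(-0.9659) = −0.42857.
Apparent dip = arctan|0.42857| = 23.2° (true dip is 34.7°, so apparent ≤ true as expected).

23.2°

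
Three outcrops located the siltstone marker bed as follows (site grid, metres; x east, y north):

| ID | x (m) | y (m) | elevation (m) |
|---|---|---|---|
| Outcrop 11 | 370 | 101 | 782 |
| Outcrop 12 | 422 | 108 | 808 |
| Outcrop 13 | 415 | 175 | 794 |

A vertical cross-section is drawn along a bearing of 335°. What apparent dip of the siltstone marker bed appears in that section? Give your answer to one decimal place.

19.8°

Two edge vectors: Outcrop 11→Outcrop 12 = (52, 7, 26), Outcrop 11→Outcrop 13 = (45, 74, 12).
Normal n = (Outcrop 11→Outcrop 12) × (Outcrop 11→Outcrop 13) = (-1840, 546, 3533).
So ∂z/∂x = −n_x/n_z = 0.52080 and ∂z/∂y = −n_y/n_z = −0.15454.
Unit vector along 335° is (sin 335°, cos 335°) = (-0.4226, 0.9063).
Slope in that direction = a·(-0.4226) + b·(0.9063) = −0.36016.
Apparent dip = arctan|0.36016| = 19.8° (true dip is 28.5°, so apparent ≤ true as expected).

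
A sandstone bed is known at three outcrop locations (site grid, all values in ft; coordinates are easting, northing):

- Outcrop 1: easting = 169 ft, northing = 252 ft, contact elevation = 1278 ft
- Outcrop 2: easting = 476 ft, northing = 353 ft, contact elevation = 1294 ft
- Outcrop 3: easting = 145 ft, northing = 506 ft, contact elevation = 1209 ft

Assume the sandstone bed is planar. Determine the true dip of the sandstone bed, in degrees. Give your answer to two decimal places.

16.32°

Let the plane be z = a·easting + b·northing + c.
Outcrop 2−Outcrop 1: 307a + 101b = 16;  Outcrop 3−Outcrop 1: −24a + 254b = −69.
Solving gives a = 0.13722, b = −0.25869.
Gradient magnitude |∇z| = √(a² + b²) = √(0.01883 + 0.06692) = 0.29283.
True dip = arctan(0.29283) = 16.32°, dipping toward NNW (azimuth ≈ 332°).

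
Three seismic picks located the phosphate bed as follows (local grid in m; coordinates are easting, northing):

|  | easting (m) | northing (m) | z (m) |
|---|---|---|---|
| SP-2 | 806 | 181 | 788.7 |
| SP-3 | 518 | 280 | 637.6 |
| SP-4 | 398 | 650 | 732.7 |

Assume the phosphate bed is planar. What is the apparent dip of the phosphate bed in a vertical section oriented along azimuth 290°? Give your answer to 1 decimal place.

Let the plane be z = a·easting + b·northing + c.
SP-3−SP-2: −288a + 99b = −151.1;  SP-4−SP-2: −408a + 469b = −56.
Solving gives a = 0.68992, b = 0.48079.
Unit vector along 290° is (sin 290°, cos 290°) = (-0.9397, 0.3420).
Slope in that direction = a·(-0.9397) + b·(0.3420) = −0.48388.
Apparent dip = arctan|0.48388| = 25.8° (true dip is 40.1°, so apparent ≤ true as expected).

25.8°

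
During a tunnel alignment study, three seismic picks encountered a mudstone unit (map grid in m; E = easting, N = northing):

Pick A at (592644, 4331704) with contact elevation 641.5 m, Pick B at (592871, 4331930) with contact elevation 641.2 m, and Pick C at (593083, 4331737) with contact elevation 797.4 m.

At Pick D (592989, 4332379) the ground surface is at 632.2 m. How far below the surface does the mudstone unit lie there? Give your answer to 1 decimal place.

Let the plane be z = a·E + b·N + c.
Pick B−Pick A: 227a + 226b = −0.3;  Pick C−Pick A: 439a + 33b = 155.9.
Solving gives a = 0.384236233, b = −0.387263827.
Then c = 641.5 − a·592644 − b·4331704 = 1450438.47.
At (592989, 4332379): z_contact = 227847.86 − 1677773.67 + 1450438.47 = 512.66 m.
Depth below ground = 632.2 − 512.66 = 119.5 m.

119.5 m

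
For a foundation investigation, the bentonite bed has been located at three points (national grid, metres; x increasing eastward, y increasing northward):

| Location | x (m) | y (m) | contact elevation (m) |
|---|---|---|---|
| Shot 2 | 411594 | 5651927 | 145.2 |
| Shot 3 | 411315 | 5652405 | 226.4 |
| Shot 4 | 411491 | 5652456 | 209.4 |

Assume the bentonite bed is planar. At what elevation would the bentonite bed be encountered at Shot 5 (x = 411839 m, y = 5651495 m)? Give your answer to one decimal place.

72.7 m

Two edge vectors: Shot 2→Shot 3 = (-279, 478, 81.2), Shot 2→Shot 4 = (-103, 529, 64.2).
Normal n = (Shot 2→Shot 3) × (Shot 2→Shot 4) = (-12267.2, 9548.2, -98357).
So ∂z/∂x = −n_x/n_z = −0.124721169 and ∂z/∂y = −n_y/n_z = 0.097076975.
Intercept c from Shot 2: 145.2 + 51334.48 − 548671.97 = −497192.29.
At (411839, 5651495): z = −51365.0 + 548630.0 − 497192.29 = 72.7 m.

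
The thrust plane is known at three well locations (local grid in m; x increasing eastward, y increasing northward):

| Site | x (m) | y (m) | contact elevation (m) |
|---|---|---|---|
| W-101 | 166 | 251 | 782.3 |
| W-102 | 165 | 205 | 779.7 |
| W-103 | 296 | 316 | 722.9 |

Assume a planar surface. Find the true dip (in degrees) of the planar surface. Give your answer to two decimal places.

26.34°

Let the plane be z = a·x + b·y + c.
W-102−W-101: −1a − 46b = −2.6;  W-103−W-101: 130a + 65b = −59.4.
Solving gives a = −0.49052, b = 0.06719.
Gradient magnitude |∇z| = √(a² + b²) = √(0.24061 + 0.00451) = 0.49510.
True dip = arctan(0.49510) = 26.34°, dipping toward E (azimuth ≈ 098°).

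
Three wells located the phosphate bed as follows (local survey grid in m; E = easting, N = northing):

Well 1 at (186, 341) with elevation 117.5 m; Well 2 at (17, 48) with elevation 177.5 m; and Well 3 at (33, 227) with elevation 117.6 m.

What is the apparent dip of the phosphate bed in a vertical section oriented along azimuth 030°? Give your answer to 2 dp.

10.05°

Let the plane be z = a·E + b·N + c.
Well 2−Well 1: −169a − 293b = 60;  Well 3−Well 1: −153a − 114b = 0.1.
Solving gives a = 0.26643, b = −0.35845.
Unit vector along 030° is (sin 30°, cos 30°) = (0.5000, 0.8660).
Slope in that direction = a·(0.5000) + b·(0.8660) = −0.17721.
Apparent dip = arctan|0.17721| = 10.05° (true dip is 24.1°, so apparent ≤ true as expected).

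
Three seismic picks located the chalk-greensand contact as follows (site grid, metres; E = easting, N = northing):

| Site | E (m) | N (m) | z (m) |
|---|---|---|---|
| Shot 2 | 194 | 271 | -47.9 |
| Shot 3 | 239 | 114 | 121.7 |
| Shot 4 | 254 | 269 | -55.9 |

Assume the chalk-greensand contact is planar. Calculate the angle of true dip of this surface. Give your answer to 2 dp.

48.80°

Two edge vectors: Shot 2→Shot 3 = (45, -157, 169.6), Shot 2→Shot 4 = (60, -2, -8).
Normal n = (Shot 2→Shot 3) × (Shot 2→Shot 4) = (1595.2, 10536, 9330).
So ∂z/∂E = −n_x/n_z = −0.17098 and ∂z/∂N = −n_y/n_z = −1.12926.
Gradient magnitude |∇z| = √(a² + b²) = √(0.02923 + 1.27523) = 1.14213.
True dip = arctan(1.14213) = 48.80°, dipping toward N (azimuth ≈ 009°).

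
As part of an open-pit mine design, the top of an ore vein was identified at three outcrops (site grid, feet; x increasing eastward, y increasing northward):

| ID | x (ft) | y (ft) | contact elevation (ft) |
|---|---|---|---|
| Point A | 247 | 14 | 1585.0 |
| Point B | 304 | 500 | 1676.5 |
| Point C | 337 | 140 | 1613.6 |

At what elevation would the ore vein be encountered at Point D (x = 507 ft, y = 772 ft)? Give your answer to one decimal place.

Two edge vectors: Point A→Point B = (57, 486, 91.5), Point A→Point C = (90, 126, 28.6).
Normal n = (Point A→Point B) × (Point A→Point C) = (2370.6, 6604.8, -36558).
So ∂z/∂x = −n_x/n_z = 0.06484 and ∂z/∂y = −n_y/n_z = 0.18067.
Intercept c from Point A: 1585 − 16.02 − 2.53 = 1566.45.
At (507, 772): z = 32.9 + 139.5 + 1566.45 = 1738.8 ft.

1738.8 ft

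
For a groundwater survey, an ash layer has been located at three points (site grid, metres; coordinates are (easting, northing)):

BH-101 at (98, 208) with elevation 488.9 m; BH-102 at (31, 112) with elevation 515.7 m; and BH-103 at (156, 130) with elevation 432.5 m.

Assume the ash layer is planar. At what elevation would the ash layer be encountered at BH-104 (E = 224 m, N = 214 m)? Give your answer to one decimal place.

Two edge vectors: BH-101→BH-102 = (-67, -96, 26.8), BH-101→BH-103 = (58, -78, -56.4).
Normal n = (BH-101→BH-102) × (BH-101→BH-103) = (7504.8, -2224.4, 10794).
So ∂z/∂E = −n_x/n_z = −0.69528 and ∂z/∂N = −n_y/n_z = 0.20608.
Intercept c from BH-101: 488.9 + 68.14 − 42.86 = 514.17.
At (224, 214): z = −155.7 + 44.1 + 514.17 = 402.5 m.

402.5 m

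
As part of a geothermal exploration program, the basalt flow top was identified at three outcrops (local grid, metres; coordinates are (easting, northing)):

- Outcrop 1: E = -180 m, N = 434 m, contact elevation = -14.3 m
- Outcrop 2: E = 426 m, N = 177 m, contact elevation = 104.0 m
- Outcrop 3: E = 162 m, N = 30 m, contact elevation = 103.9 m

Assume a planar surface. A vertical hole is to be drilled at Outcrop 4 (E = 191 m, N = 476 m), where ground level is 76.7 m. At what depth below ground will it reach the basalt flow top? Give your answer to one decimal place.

58.2 m

Two edge vectors: Outcrop 1→Outcrop 2 = (606, -257, 118.3), Outcrop 1→Outcrop 3 = (342, -404, 118.2).
Normal n = (Outcrop 1→Outcrop 2) × (Outcrop 1→Outcrop 3) = (17415.8, -31170.6, -156930).
So ∂z/∂E = −n_x/n_z = 0.11098 and ∂z/∂N = −n_y/n_z = −0.19863.
Intercept c from Outcrop 1: -14.3 + 19.98 + 86.20 = 91.88.
At (191, 476): z_contact = 21.20 − 94.55 + 91.88 = 18.53 m.
Depth below ground = 76.7 − 18.53 = 58.2 m.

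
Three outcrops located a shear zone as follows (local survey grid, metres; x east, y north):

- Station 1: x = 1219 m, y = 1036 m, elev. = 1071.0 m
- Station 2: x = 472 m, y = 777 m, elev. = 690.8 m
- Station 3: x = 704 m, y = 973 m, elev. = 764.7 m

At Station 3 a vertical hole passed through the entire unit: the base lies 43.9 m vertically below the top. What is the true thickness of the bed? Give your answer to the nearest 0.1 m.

Two edge vectors: Station 1→Station 2 = (-747, -259, -380.2), Station 1→Station 3 = (-515, -63, -306.3).
Normal n = (Station 1→Station 2) × (Station 1→Station 3) = (55379.1, -33003.1, -86324).
So ∂z/∂x = −n_x/n_z = 0.64153 and ∂z/∂y = −n_y/n_z = −0.38232.
|∇z| = √(a²+b²) = 0.74681, so dip δ = arctan(0.74681) = 36.75°.
True thickness = vertical thickness × cos δ = 43.9 × cos 36.75° = 35.2 m.

35.2 m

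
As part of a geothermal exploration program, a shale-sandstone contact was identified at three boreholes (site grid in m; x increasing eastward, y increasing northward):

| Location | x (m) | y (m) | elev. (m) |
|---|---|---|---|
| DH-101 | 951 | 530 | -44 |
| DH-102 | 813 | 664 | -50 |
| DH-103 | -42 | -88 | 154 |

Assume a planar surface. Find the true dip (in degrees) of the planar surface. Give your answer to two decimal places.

Let the plane be z = a·x + b·y + c.
DH-102−DH-101: −138a + 134b = −6;  DH-103−DH-101: −993a − 618b = 198.
Solving gives a = −0.10453, b = −0.15243.
Gradient magnitude |∇z| = √(a² + b²) = √(0.01093 + 0.02323) = 0.18483.
True dip = arctan(0.18483) = 10.47°, dipping toward NE (azimuth ≈ 034°).

10.47°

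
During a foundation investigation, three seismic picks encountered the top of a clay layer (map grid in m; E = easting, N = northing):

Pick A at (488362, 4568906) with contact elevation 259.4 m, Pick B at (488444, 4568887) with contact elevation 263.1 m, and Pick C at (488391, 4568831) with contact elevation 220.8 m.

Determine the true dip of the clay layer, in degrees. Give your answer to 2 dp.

31.46°

Let the plane be z = a·E + b·N + c.
Pick B−Pick A: 82a − 19b = 3.7;  Pick C−Pick A: 29a − 75b = −38.6.
Solving gives a = 0.18055, b = 0.58448.
Gradient magnitude |∇z| = √(a² + b²) = √(0.03260 + 0.34162) = 0.61173.
True dip = arctan(0.61173) = 31.46°, dipping toward SSW (azimuth ≈ 197°).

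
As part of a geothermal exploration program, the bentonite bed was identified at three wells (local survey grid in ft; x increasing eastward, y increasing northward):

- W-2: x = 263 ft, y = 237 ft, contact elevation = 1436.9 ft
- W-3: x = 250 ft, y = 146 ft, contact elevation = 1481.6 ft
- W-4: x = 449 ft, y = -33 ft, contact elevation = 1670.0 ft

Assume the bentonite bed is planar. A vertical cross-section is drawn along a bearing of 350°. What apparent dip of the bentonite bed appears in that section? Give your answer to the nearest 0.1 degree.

32.0°

Two edge vectors: W-2→W-3 = (-13, -91, 44.7), W-2→W-4 = (186, -270, 233.1).
Normal n = (W-2→W-3) × (W-2→W-4) = (-9143.1, 11344.5, 20436).
So ∂z/∂x = −n_x/n_z = 0.44740 and ∂z/∂y = −n_y/n_z = −0.55512.
Unit vector along 350° is (sin 350°, cos 350°) = (-0.1736, 0.9848).
Slope in that direction = a·(-0.1736) + b·(0.9848) = −0.62438.
Apparent dip = arctan|0.62438| = 32.0° (true dip is 35.5°, so apparent ≤ true as expected).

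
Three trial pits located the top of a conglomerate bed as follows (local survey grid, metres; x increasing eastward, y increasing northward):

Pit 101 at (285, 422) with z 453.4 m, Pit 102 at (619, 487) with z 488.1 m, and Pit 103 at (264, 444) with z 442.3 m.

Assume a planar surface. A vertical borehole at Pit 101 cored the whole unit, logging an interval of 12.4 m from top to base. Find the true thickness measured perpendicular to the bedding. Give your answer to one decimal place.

11.6 m

Let the plane be z = a·x + b·y + c.
Pit 102−Pit 101: 334a + 65b = 34.7;  Pit 103−Pit 101: −21a + 22b = −11.1.
Solving gives a = 0.17042, b = −0.34187.
|∇z| = √(a²+b²) = 0.38199, so dip δ = arctan(0.38199) = 20.91°.
True thickness = vertical thickness × cos δ = 12.4 × cos 20.91° = 11.6 m.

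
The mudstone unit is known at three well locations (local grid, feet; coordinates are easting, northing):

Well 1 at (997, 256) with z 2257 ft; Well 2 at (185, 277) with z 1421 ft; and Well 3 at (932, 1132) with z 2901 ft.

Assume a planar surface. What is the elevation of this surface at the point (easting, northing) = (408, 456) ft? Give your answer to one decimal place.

Let the plane be z = a·easting + b·northing + c.
Well 2−Well 1: −812a + 21b = −836;  Well 3−Well 1: −65a + 876b = 644.
Solving gives a = 1.050585, b = 0.813114.
Then c = 2257 − a·997 − b·256 = 1001.41.
At (408, 456): z = 428.6 + 370.8 + 1001.41 = 1800.8 ft.

1800.8 ft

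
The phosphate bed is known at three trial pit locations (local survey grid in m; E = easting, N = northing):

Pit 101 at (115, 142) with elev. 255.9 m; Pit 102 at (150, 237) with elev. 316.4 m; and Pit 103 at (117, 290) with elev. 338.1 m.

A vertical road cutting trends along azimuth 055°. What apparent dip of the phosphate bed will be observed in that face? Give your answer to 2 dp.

Two edge vectors: Pit 101→Pit 102 = (35, 95, 60.5), Pit 101→Pit 103 = (2, 148, 82.2).
Normal n = (Pit 101→Pit 102) × (Pit 101→Pit 103) = (-1145, -2756, 4990).
So ∂z/∂E = −n_x/n_z = 0.22946 and ∂z/∂N = −n_y/n_z = 0.55230.
Unit vector along 055° is (sin 55°, cos 55°) = (0.8192, 0.5736).
Slope in that direction = a·(0.8192) + b·(0.5736) = 0.50475.
Apparent dip = arctan|0.50475| = 26.78° (true dip is 30.9°, so apparent ≤ true as expected).

26.78°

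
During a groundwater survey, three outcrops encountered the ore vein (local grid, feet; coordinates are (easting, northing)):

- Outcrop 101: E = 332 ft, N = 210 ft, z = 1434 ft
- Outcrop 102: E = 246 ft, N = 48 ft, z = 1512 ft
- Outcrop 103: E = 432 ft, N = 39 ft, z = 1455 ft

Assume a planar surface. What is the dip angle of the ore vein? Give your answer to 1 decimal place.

24.1°

Two edge vectors: Outcrop 101→Outcrop 102 = (-86, -162, 78), Outcrop 101→Outcrop 103 = (100, -171, 21).
Normal n = (Outcrop 101→Outcrop 102) × (Outcrop 101→Outcrop 103) = (9936, 9606, 30906).
So ∂z/∂E = −n_x/n_z = −0.32149 and ∂z/∂N = −n_y/n_z = −0.31081.
Gradient magnitude |∇z| = √(a² + b²) = √(0.10336 + 0.09660) = 0.44717.
True dip = arctan(0.44717) = 24.1°, dipping toward NE (azimuth ≈ 046°).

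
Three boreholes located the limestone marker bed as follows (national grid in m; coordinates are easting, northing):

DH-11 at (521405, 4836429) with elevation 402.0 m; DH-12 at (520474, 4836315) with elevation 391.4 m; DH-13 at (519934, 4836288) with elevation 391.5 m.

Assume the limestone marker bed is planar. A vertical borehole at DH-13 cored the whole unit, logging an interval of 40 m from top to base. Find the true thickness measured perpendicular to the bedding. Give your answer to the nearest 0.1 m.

Let the plane be z = a·easting + b·northing + c.
DH-12−DH-11: −931a − 114b = −10.6;  DH-13−DH-11: −1471a − 141b = −10.5.
Solving gives a = −0.00817, b = 0.15971.
|∇z| = √(a²+b²) = 0.15992, so dip δ = arctan(0.15992) = 9.09°.
True thickness = vertical thickness × cos δ = 40 × cos 9.09° = 39.5 m.

39.5 m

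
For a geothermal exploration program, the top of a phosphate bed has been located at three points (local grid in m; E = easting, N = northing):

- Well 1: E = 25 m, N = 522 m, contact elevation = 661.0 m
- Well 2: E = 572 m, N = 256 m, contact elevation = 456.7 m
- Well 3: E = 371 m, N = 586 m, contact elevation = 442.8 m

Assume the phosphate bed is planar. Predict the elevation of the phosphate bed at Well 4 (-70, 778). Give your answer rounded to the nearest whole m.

616 m

Two edge vectors: Well 1→Well 2 = (547, -266, -204.3), Well 1→Well 3 = (346, 64, -218.2).
Normal n = (Well 1→Well 2) × (Well 1→Well 3) = (71116.4, 48667.6, 127044).
So ∂z/∂E = −n_x/n_z = −0.55978 and ∂z/∂N = −n_y/n_z = −0.38308.
Intercept c from Well 1: 661 + 13.99 + 199.97 = 874.96.
At (-70, 778): z = 39.2 − 298.0 + 874.96 = 616.1 m.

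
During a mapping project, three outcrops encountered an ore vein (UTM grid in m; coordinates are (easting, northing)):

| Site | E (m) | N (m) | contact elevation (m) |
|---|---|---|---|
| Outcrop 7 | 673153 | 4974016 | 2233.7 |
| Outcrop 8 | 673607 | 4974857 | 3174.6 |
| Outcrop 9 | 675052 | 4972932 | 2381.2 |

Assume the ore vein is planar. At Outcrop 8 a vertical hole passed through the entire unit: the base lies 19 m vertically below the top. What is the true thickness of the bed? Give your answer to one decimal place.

13.5 m

Let the plane be z = a·E + b·N + c.
Outcrop 8−Outcrop 7: 454a + 841b = 940.9;  Outcrop 9−Outcrop 7: 1899a − 1084b = 147.5.
Solving gives a = 0.54757, b = 0.82319.
|∇z| = √(a²+b²) = 0.98867, so dip δ = arctan(0.98867) = 44.67°.
True thickness = vertical thickness × cos δ = 19 × cos 44.67° = 13.5 m.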